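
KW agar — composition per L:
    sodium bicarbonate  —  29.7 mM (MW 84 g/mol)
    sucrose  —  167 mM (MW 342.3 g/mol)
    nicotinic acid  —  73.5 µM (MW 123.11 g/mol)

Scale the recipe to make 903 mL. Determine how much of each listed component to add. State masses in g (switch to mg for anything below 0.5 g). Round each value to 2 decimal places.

sodium bicarbonate 2.25 g; sucrose 51.62 g; nicotinic acid 8.17 mg

Working volume: 903 mL = 0.903 L.
sodium bicarbonate: 29.7 mmol/L × 84 g/mol × 0.903 L ÷ 1000 = 2.25 g
sucrose: 167 mmol/L × 342.3 g/mol × 0.903 L ÷ 1000 = 51.62 g
nicotinic acid: 73.5 µmol/L × 123.11 g/mol × 0.903 L ÷ 1000 = 8.17 mg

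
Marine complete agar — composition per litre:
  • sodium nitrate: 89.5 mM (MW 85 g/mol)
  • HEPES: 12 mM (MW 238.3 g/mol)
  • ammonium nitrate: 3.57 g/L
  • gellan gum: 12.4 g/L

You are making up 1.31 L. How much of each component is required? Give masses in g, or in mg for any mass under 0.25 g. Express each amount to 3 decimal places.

Working volume: 1.31 L.
sodium nitrate: 89.5 mmol/L × 85 g/mol × 1.31 L ÷ 1000 = 9.966 g
HEPES: 12 mmol/L × 238.3 g/mol × 1.31 L ÷ 1000 = 3.746 g
ammonium nitrate: 3.57 g/L × 1.31 L = 4.677 g
gellan gum: 12.4 g/L × 1.31 L = 16.244 g

sodium nitrate 9.966 g; HEPES 3.746 g; ammonium nitrate 4.677 g; gellan gum 16.244 g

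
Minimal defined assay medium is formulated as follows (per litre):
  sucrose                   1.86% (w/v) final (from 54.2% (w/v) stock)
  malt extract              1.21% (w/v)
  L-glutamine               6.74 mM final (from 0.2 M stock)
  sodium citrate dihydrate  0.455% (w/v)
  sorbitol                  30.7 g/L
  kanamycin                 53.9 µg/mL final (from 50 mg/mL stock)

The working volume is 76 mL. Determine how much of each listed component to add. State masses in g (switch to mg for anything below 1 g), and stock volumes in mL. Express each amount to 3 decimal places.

sucrose 2.608 mL; malt extract 919.600 mg; L-glutamine 2.561 mL; sodium citrate dihydrate 345.800 mg; sorbitol 2.333 g; kanamycin 0.082 mL

Scale factor relative to 1 L: 0.076.
sucrose: C1V1 = C2V2 → 1.86% ÷ 54.2% × 76 mL = 2.608 mL
malt extract: 1.21% w/v = 12.1 g/L → 12.1 × 0.076 L = 0.9196 g = 919.600 mg
L-glutamine: C1V1 = C2V2 → 6.74 mM × 76 mL ÷ 200 mM = 2.561 mL
sodium citrate dihydrate: 0.455 g per 100 mL × 76 mL ÷ 100 = 0.3458 g = 345.800 mg
sorbitol: 30.7 g/L × 0.076 L = 2.333 g
kanamycin: V = C2·V2/C1 = 53.9 µg/mL × 76 mL ÷ 50000 µg/mL = 0.082 mL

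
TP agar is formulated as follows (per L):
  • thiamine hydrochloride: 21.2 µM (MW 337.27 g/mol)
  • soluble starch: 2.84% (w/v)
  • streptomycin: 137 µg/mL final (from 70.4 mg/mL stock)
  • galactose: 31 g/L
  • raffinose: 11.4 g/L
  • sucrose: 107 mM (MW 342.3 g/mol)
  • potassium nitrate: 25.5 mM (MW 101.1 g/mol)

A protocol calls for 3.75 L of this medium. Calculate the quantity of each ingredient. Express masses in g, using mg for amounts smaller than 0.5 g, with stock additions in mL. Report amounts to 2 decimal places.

Scale factor relative to 1 L: 3.75.
thiamine hydrochloride: 21.2 µmol/L × 337.27 g/mol × 3.75 L ÷ 1000 = 26.81 mg
soluble starch: 2.84 g per 100 mL × 3750 mL ÷ 100 = 106.50 g
streptomycin: dilute stock: 137 µg/mL × 3750 mL ÷ 70400 µg/mL = 7.30 mL
galactose: 31 g/L × 3.75 L = 116.25 g
raffinose: 11.4 g/L × 3.75 L = 42.75 g
sucrose: 107 mmol/L × 342.3 g/mol × 3.75 L ÷ 1000 = 137.35 g
potassium nitrate: 25.5 mmol/L × 101.1 g/mol × 3.75 L ÷ 1000 = 9.67 g

thiamine hydrochloride 26.81 mg; soluble starch 106.50 g; streptomycin 7.30 mL; galactose 116.25 g; raffinose 42.75 g; sucrose 137.35 g; potassium nitrate 9.67 g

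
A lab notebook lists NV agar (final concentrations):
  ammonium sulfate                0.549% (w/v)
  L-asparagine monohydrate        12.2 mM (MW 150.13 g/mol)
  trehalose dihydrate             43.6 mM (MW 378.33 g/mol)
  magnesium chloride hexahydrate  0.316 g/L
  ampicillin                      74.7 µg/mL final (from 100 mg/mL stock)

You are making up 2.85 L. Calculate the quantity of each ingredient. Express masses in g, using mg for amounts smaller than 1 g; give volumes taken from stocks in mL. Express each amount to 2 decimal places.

Working volume: 2.85 L.
ammonium sulfate: 0.549 g per 100 mL × 2850 mL ÷ 100 = 15.65 g
L-asparagine monohydrate: 12.2 mmol/L × 150.13 g/mol × 2.85 L ÷ 1000 = 5.22 g
trehalose dihydrate: 43.6 mmol/L × 378.33 g/mol × 2.85 L ÷ 1000 = 47.01 g
magnesium chloride hexahydrate: 0.316 g/L × 2.85 L = 0.9006 g = 900.60 mg
ampicillin: dilute stock: 74.7 µg/mL × 2850 mL ÷ 100000 µg/mL = 2.13 mL

ammonium sulfate 15.65 g; L-asparagine monohydrate 5.22 g; trehalose dihydrate 47.01 g; magnesium chloride hexahydrate 900.60 mg; ampicillin 2.13 mL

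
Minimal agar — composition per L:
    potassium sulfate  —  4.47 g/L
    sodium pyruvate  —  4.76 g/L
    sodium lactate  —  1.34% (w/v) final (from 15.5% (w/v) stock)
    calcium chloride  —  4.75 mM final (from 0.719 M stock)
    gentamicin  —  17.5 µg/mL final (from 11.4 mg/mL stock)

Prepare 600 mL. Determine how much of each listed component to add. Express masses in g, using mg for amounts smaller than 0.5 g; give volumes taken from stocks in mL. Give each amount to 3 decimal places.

potassium sulfate 2.682 g; sodium pyruvate 2.856 g; sodium lactate 51.871 mL; calcium chloride 3.964 mL; gentamicin 0.921 mL

Target volume = 600 mL = 0.6 L.
potassium sulfate: 4.47 g/L × 0.6 L = 2.682 g
sodium pyruvate: 4.76 g/L × 0.6 L = 2.856 g
sodium lactate: V = C2·V2/C1 = 1.34% ÷ 15.5% × 600 mL = 51.871 mL
calcium chloride: V = C2·V2/C1 = 4.75 mM × 600 mL ÷ 719 mM = 3.964 mL
gentamicin: dilute stock: 17.5 µg/mL × 600 mL ÷ 11400 µg/mL = 0.921 mL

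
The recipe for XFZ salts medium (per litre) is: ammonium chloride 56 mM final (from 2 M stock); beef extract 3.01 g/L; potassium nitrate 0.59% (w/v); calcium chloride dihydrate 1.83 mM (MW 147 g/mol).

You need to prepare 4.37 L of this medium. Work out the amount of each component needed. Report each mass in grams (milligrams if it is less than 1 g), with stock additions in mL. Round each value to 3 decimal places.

ammonium chloride 122.360 mL; beef extract 13.154 g; potassium nitrate 25.783 g; calcium chloride dihydrate 1.176 g

Scale factor relative to 1 L: 4.37.
ammonium chloride: dilute stock: 56 mM × 4370 mL ÷ 2000 mM = 122.360 mL
beef extract: 3.01 g/L × 4.37 L = 13.154 g
potassium nitrate: 0.59 g per 100 mL × 4370 mL ÷ 100 = 25.783 g
calcium chloride dihydrate: 1.83 mmol/L × 147 g/mol × 4.37 L ÷ 1000 = 1.176 g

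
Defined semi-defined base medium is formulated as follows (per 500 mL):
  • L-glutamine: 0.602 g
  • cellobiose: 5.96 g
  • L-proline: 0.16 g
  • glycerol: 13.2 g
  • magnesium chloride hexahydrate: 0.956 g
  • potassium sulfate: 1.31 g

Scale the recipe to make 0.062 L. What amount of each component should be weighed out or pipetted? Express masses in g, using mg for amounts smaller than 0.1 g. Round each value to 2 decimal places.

Scale factor = 62 mL / 500 mL = 0.124.
L-glutamine: 0.602 g × (62 mL / 500 mL) = 0.074648 g = 74.65 mg
cellobiose: 5.96 g × (62 mL / 500 mL) = 0.74 g
L-proline: 0.16 g × (62 mL / 500 mL) = 0.01984 g = 19.84 mg
glycerol: 13.2 g × (62 mL / 500 mL) = 1.64 g
magnesium chloride hexahydrate: 0.956 g × (62 mL / 500 mL) = 0.12 g
potassium sulfate: 1.31 g × (62 mL / 500 mL) = 0.16 g

L-glutamine 74.65 mg; cellobiose 0.74 g; L-proline 19.84 mg; glycerol 1.64 g; magnesium chloride hexahydrate 0.12 g; potassium sulfate 0.16 g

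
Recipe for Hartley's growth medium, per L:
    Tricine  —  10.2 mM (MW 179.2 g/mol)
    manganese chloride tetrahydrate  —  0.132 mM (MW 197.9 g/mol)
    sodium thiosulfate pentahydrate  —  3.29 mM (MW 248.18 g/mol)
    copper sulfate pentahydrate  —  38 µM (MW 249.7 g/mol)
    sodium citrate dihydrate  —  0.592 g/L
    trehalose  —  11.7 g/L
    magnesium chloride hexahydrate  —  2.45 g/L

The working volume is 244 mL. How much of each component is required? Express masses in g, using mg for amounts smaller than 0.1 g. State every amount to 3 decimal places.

Scale factor relative to 1 L: 0.244.
Tricine: 10.2 mmol/L × 179.2 g/mol × 0.244 L ÷ 1000 = 0.446 g
manganese chloride tetrahydrate: 0.132 mmol/L × 197.9 mg/mmol × 0.244 L = 6.374 mg
sodium thiosulfate pentahydrate: 3.29 mmol/L × 248.18 g/mol × 0.244 L ÷ 1000 = 0.199 g
copper sulfate pentahydrate: 38 µmol/L × 249.7 g/mol × 0.244 L ÷ 1000 = 2.315 mg
sodium citrate dihydrate: 0.592 g/L × 0.244 L = 0.144 g
trehalose: 11.7 g/L × 0.244 L = 2.855 g
magnesium chloride hexahydrate: 2.45 g/L × 0.244 L = 0.598 g

Tricine 0.446 g; manganese chloride tetrahydrate 6.374 mg; sodium thiosulfate pentahydrate 0.199 g; copper sulfate pentahydrate 2.315 mg; sodium citrate dihydrate 0.144 g; trehalose 2.855 g; magnesium chloride hexahydrate 0.598 g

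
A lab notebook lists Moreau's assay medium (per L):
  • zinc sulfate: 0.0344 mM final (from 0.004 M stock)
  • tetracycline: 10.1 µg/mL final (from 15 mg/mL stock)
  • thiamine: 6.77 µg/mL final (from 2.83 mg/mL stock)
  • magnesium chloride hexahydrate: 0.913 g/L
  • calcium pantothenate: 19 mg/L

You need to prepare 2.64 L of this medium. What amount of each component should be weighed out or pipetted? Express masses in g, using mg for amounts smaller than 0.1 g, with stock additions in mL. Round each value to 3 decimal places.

zinc sulfate 22.704 mL; tetracycline 1.778 mL; thiamine 6.315 mL; magnesium chloride hexahydrate 2.410 g; calcium pantothenate 50.160 mg

Scale factor relative to 1 L: 2.64.
zinc sulfate: dilute stock: 0.0344 mM × 2640 mL ÷ 4 mM = 22.704 mL
tetracycline: dilute stock: 10.1 µg/mL × 2640 mL ÷ 15000 µg/mL = 1.778 mL
thiamine: V = C2·V2/C1 = 6.77 µg/mL × 2640 mL ÷ 2830 µg/mL = 6.315 mL
magnesium chloride hexahydrate: 0.913 g/L × 2.64 L = 2.410 g
calcium pantothenate: 19 mg/L × 2.64 L = 50.160 mg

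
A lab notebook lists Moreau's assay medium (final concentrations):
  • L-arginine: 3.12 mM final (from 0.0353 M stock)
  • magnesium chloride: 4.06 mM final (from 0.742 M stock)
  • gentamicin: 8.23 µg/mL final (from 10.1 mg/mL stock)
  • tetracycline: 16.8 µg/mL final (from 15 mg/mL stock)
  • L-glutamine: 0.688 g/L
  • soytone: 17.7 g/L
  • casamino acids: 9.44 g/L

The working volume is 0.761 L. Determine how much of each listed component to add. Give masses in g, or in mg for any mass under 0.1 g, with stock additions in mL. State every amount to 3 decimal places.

L-arginine 67.261 mL; magnesium chloride 4.164 mL; gentamicin 0.620 mL; tetracycline 0.852 mL; L-glutamine 0.524 g; soytone 13.470 g; casamino acids 7.184 g

Scale factor relative to 1 L: 0.761.
L-arginine: C1V1 = C2V2 → 3.12 mM × 761 mL ÷ 35.3 mM = 67.261 mL
magnesium chloride: V = C2·V2/C1 = 4.06 mM × 761 mL ÷ 742 mM = 4.164 mL
gentamicin: C1V1 = C2V2 → 8.23 µg/mL × 761 mL ÷ 10100 µg/mL = 0.620 mL
tetracycline: dilute stock: 16.8 µg/mL × 761 mL ÷ 15000 µg/mL = 0.852 mL
L-glutamine: 0.688 g/L × 0.761 L = 0.524 g
soytone: 17.7 g/L × 0.761 L = 13.470 g
casamino acids: 9.44 g/L × 0.761 L = 7.184 g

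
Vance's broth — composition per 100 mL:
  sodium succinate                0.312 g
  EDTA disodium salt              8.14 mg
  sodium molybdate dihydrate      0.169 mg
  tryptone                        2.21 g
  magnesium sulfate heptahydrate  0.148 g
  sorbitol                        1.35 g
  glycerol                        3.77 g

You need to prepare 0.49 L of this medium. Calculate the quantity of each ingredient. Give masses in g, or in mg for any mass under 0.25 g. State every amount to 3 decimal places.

sodium succinate 1.529 g; EDTA disodium salt 39.886 mg; sodium molybdate dihydrate 0.828 mg; tryptone 10.829 g; magnesium sulfate heptahydrate 0.725 g; sorbitol 6.615 g; glycerol 18.473 g

Scale factor = 490 mL / 100 mL = 4.9.
sodium succinate: 0.312 g × (490 mL / 100 mL) = 1.529 g
EDTA disodium salt: 8.14 mg × (490 mL / 100 mL) = 39.886 mg
sodium molybdate dihydrate: 0.169 mg × (490 mL / 100 mL) = 0.828 mg
tryptone: 2.21 g × (490 mL / 100 mL) = 10.829 g
magnesium sulfate heptahydrate: 0.148 g × (490 mL / 100 mL) = 0.725 g
sorbitol: 1.35 g × (490 mL / 100 mL) = 6.615 g
glycerol: 3.77 g × (490 mL / 100 mL) = 18.473 g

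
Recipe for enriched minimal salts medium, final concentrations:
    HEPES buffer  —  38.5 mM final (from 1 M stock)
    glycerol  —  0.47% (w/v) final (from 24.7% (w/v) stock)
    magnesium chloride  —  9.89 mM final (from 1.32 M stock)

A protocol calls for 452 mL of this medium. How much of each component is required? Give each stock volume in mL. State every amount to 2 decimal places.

Scale factor relative to 1 L: 0.452.
HEPES buffer: C1V1 = C2V2 → 38.5 mM × 452 mL ÷ 1000 mM = 17.40 mL
glycerol: V = C2·V2/C1 = 0.47% ÷ 24.7% × 452 mL = 8.60 mL
magnesium chloride: C1V1 = C2V2 → 9.89 mM × 452 mL ÷ 1320 mM = 3.39 mL

HEPES buffer 17.40 mL; glycerol 8.60 mL; magnesium chloride 3.39 mL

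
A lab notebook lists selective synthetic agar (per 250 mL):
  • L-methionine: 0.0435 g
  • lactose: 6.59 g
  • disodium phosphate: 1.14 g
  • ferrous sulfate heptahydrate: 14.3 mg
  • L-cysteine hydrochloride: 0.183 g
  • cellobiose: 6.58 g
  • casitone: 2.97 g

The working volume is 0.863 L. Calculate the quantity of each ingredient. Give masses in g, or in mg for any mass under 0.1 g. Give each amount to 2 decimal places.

L-methionine 0.15 g; lactose 22.75 g; disodium phosphate 3.94 g; ferrous sulfate heptahydrate 49.36 mg; L-cysteine hydrochloride 0.63 g; cellobiose 22.71 g; casitone 10.25 g

Scale factor = 863 mL / 250 mL = 3.452.
L-methionine: 0.0435 g × (863 mL / 250 mL) = 0.15 g
lactose: 6.59 g × (863 mL / 250 mL) = 22.75 g
disodium phosphate: 1.14 g × (863 mL / 250 mL) = 3.94 g
ferrous sulfate heptahydrate: 14.3 mg × (863 mL / 250 mL) = 49.36 mg
L-cysteine hydrochloride: 0.183 g × (863 mL / 250 mL) = 0.63 g
cellobiose: 6.58 g × (863 mL / 250 mL) = 22.71 g
casitone: 2.97 g × (863 mL / 250 mL) = 10.25 g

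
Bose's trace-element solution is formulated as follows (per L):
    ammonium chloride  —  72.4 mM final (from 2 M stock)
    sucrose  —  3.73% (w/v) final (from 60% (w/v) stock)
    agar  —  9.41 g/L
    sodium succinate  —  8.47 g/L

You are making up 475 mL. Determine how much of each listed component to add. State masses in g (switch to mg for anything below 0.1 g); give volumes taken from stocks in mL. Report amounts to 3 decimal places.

Scale factor relative to 1 L: 0.475.
ammonium chloride: dilute stock: 72.4 mM × 475 mL ÷ 2000 mM = 17.195 mL
sucrose: dilute stock: 3.73% ÷ 60% × 475 mL = 29.529 mL
agar: 9.41 g/L × 0.475 L = 4.470 g
sodium succinate: 8.47 g/L × 0.475 L = 4.023 g

ammonium chloride 17.195 mL; sucrose 29.529 mL; agar 4.470 g; sodium succinate 4.023 g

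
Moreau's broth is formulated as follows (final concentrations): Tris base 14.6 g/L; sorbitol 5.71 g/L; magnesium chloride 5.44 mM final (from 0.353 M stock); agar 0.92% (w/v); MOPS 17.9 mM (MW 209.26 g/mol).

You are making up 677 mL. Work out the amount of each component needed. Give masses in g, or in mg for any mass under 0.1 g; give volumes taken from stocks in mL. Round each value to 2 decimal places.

Tris base 9.88 g; sorbitol 3.87 g; magnesium chloride 10.43 mL; agar 6.23 g; MOPS 2.54 g

Working volume: 677 mL = 0.677 L.
Tris base: 14.6 g/L × 0.677 L = 9.88 g
sorbitol: 5.71 g/L × 0.677 L = 3.87 g
magnesium chloride: C1V1 = C2V2 → 5.44 mM × 677 mL ÷ 353 mM = 10.43 mL
agar: 0.92 g per 100 mL × 677 mL ÷ 100 = 6.23 g
MOPS: 17.9 mmol/L × 209.26 g/mol × 0.677 L ÷ 1000 = 2.54 g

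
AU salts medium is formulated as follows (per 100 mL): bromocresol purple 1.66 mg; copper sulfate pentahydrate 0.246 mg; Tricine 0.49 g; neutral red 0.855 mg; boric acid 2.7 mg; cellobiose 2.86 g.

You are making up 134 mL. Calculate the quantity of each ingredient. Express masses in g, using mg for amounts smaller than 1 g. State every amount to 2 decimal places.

bromocresol purple 2.22 mg; copper sulfate pentahydrate 0.33 mg; Tricine 656.60 mg; neutral red 1.15 mg; boric acid 3.62 mg; cellobiose 3.83 g

Scale factor = 134 mL / 100 mL = 1.34.
bromocresol purple: 1.66 mg × (134 mL / 100 mL) = 2.22 mg
copper sulfate pentahydrate: 0.246 mg × (134 mL / 100 mL) = 0.33 mg
Tricine: 0.49 g × (134 mL / 100 mL) = 0.6566 g = 656.60 mg
neutral red: 0.855 mg × (134 mL / 100 mL) = 1.15 mg
boric acid: 2.7 mg × (134 mL / 100 mL) = 3.62 mg
cellobiose: 2.86 g × (134 mL / 100 mL) = 3.83 g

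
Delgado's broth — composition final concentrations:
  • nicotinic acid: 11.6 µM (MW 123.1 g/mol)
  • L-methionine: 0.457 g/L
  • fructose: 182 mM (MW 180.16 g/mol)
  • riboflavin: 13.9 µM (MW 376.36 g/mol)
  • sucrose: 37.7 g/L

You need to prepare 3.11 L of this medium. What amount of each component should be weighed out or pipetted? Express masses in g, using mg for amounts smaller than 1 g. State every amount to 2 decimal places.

nicotinic acid 4.44 mg; L-methionine 1.42 g; fructose 101.97 g; riboflavin 16.27 mg; sucrose 117.25 g

Working volume: 3.11 L.
nicotinic acid: 11.6 µmol/L × 123.1 g/mol × 3.11 L ÷ 1000 = 4.44 mg
L-methionine: 0.457 g/L × 3.11 L = 1.42 g
fructose: 182 mmol/L × 180.16 g/mol × 3.11 L ÷ 1000 = 101.97 g
riboflavin: 13.9 µmol/L × 376.36 g/mol × 3.11 L ÷ 1000 = 16.27 mg
sucrose: 37.7 g/L × 3.11 L = 117.25 g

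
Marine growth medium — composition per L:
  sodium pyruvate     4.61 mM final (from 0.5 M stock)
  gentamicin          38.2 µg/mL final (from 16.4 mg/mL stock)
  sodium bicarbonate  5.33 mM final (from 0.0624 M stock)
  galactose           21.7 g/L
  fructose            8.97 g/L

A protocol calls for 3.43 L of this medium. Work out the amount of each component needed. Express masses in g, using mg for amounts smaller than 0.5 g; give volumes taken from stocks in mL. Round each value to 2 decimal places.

sodium pyruvate 31.62 mL; gentamicin 7.99 mL; sodium bicarbonate 292.98 mL; galactose 74.43 g; fructose 30.77 g

Scale factor relative to 1 L: 3.43.
sodium pyruvate: dilute stock: 4.61 mM × 3430 mL ÷ 500 mM = 31.62 mL
gentamicin: dilute stock: 38.2 µg/mL × 3430 mL ÷ 16400 µg/mL = 7.99 mL
sodium bicarbonate: C1V1 = C2V2 → 5.33 mM × 3430 mL ÷ 62.4 mM = 292.98 mL
galactose: 21.7 g/L × 3.43 L = 74.43 g
fructose: 8.97 g/L × 3.43 L = 30.77 g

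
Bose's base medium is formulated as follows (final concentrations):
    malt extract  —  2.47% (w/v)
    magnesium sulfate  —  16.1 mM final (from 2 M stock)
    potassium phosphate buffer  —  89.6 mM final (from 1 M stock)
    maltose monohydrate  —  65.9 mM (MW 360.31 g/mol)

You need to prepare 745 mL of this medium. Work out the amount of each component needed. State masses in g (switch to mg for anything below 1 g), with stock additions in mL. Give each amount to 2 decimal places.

malt extract 18.40 g; magnesium sulfate 6.00 mL; potassium phosphate buffer 66.75 mL; maltose monohydrate 17.69 g

Target volume = 745 mL = 0.745 L.
malt extract: 2.47 g per 100 mL × 745 mL ÷ 100 = 18.40 g
magnesium sulfate: V = C2·V2/C1 = 16.1 mM × 745 mL ÷ 2000 mM = 6.00 mL
potassium phosphate buffer: C1V1 = C2V2 → 89.6 mM × 745 mL ÷ 1000 mM = 66.75 mL
maltose monohydrate: 65.9 mmol/L × 360.31 g/mol × 0.745 L ÷ 1000 = 17.69 g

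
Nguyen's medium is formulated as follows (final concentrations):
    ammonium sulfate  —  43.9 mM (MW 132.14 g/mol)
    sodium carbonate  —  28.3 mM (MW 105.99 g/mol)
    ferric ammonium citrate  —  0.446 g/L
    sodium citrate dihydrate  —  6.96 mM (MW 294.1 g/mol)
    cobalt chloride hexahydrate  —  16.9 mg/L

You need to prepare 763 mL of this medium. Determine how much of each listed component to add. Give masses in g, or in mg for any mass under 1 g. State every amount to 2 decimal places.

Working volume: 763 mL = 0.763 L.
ammonium sulfate: 43.9 mmol/L × 132.14 g/mol × 0.763 L ÷ 1000 = 4.43 g
sodium carbonate: 28.3 mmol/L × 105.99 g/mol × 0.763 L ÷ 1000 = 2.29 g
ferric ammonium citrate: 0.446 g/L × 0.763 L = 0.340298 g = 340.30 mg
sodium citrate dihydrate: 6.96 mmol/L × 294.1 g/mol × 0.763 L ÷ 1000 = 1.56 g
cobalt chloride hexahydrate: 16.9 mg/L × 0.763 L = 12.89 mg

ammonium sulfate 4.43 g; sodium carbonate 2.29 g; ferric ammonium citrate 340.30 mg; sodium citrate dihydrate 1.56 g; cobalt chloride hexahydrate 12.89 mg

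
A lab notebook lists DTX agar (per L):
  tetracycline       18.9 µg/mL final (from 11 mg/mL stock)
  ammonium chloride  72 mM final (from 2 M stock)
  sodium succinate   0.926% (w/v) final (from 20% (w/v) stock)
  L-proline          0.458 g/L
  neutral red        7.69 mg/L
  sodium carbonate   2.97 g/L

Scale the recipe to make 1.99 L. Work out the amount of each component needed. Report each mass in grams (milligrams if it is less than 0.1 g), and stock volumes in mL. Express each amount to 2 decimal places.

Working volume: 1.99 L.
tetracycline: V = C2·V2/C1 = 18.9 µg/mL × 1990 mL ÷ 11000 µg/mL = 3.42 mL
ammonium chloride: V = C2·V2/C1 = 72 mM × 1990 mL ÷ 2000 mM = 71.64 mL
sodium succinate: C1V1 = C2V2 → 0.926% ÷ 20% × 1990 mL = 92.14 mL
L-proline: 0.458 g/L × 1.99 L = 0.91 g
neutral red: 7.69 mg/L × 1.99 L = 15.30 mg
sodium carbonate: 2.97 g/L × 1.99 L = 5.91 g

tetracycline 3.42 mL; ammonium chloride 71.64 mL; sodium succinate 92.14 mL; L-proline 0.91 g; neutral red 15.30 mg; sodium carbonate 5.91 g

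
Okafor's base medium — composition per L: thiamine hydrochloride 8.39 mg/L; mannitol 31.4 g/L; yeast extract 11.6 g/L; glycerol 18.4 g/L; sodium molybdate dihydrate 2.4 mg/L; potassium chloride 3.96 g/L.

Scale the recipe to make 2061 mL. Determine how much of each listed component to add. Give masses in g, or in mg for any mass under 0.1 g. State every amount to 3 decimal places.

thiamine hydrochloride 17.292 mg; mannitol 64.715 g; yeast extract 23.908 g; glycerol 37.922 g; sodium molybdate dihydrate 4.946 mg; potassium chloride 8.162 g

Target volume = 2061 mL = 2.061 L.
thiamine hydrochloride: 8.39 mg/L × 2.061 L = 17.292 mg
mannitol: 31.4 g/L × 2.061 L = 64.715 g
yeast extract: 11.6 g/L × 2.061 L = 23.908 g
glycerol: 18.4 g/L × 2.061 L = 37.922 g
sodium molybdate dihydrate: 2.4 mg/L × 2.061 L = 4.946 mg
potassium chloride: 3.96 g/L × 2.061 L = 8.162 g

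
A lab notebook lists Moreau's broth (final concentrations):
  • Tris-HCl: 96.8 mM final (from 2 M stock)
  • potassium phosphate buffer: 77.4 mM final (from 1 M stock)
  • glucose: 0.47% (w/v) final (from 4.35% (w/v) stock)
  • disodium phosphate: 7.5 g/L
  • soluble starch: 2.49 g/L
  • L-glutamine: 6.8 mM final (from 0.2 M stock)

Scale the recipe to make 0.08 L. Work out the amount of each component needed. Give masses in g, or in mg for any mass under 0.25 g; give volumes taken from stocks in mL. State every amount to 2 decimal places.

Working volume: 0.08 L.
Tris-HCl: dilute stock: 96.8 mM × 80 mL ÷ 2000 mM = 3.87 mL
potassium phosphate buffer: dilute stock: 77.4 mM × 80 mL ÷ 1000 mM = 6.19 mL
glucose: V = C2·V2/C1 = 0.47% ÷ 4.35% × 80 mL = 8.64 mL
disodium phosphate: 7.5 g/L × 0.08 L = 0.60 g
soluble starch: 2.49 g/L × 0.08 L = 0.1992 g = 199.20 mg
L-glutamine: dilute stock: 6.8 mM × 80 mL ÷ 200 mM = 2.72 mL

Tris-HCl 3.87 mL; potassium phosphate buffer 6.19 mL; glucose 8.64 mL; disodium phosphate 0.60 g; soluble starch 199.20 mg; L-glutamine 2.72 mL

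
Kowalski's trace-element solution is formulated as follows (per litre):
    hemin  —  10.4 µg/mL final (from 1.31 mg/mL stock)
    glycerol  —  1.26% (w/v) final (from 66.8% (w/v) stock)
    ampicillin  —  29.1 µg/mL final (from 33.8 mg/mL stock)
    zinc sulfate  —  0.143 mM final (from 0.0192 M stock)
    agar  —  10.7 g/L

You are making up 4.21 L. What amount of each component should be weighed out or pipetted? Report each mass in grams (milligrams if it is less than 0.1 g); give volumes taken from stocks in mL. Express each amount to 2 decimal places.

hemin 33.42 mL; glycerol 79.41 mL; ampicillin 3.62 mL; zinc sulfate 31.36 mL; agar 45.05 g

Scale factor relative to 1 L: 4.21.
hemin: C1V1 = C2V2 → 10.4 µg/mL × 4210 mL ÷ 1310 µg/mL = 33.42 mL
glycerol: dilute stock: 1.26% ÷ 66.8% × 4210 mL = 79.41 mL
ampicillin: V = C2·V2/C1 = 29.1 µg/mL × 4210 mL ÷ 33800 µg/mL = 3.62 mL
zinc sulfate: C1V1 = C2V2 → 0.143 mM × 4210 mL ÷ 19.2 mM = 31.36 mL
agar: 10.7 g/L × 4.21 L = 45.05 g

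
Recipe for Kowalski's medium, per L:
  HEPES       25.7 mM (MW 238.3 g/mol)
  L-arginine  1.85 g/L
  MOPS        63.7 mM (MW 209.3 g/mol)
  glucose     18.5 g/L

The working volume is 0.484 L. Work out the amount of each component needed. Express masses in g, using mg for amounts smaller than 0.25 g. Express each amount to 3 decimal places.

HEPES 2.964 g; L-arginine 0.895 g; MOPS 6.453 g; glucose 8.954 g

Scale factor relative to 1 L: 0.484.
HEPES: 25.7 mmol/L × 238.3 g/mol × 0.484 L ÷ 1000 = 2.964 g
L-arginine: 1.85 g/L × 0.484 L = 0.895 g
MOPS: 63.7 mmol/L × 209.3 g/mol × 0.484 L ÷ 1000 = 6.453 g
glucose: 18.5 g/L × 0.484 L = 8.954 g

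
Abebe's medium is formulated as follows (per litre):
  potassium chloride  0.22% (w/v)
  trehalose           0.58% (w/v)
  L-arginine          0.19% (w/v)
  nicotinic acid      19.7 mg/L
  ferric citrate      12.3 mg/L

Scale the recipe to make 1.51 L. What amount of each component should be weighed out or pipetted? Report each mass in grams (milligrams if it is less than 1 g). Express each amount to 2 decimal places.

Working volume: 1.51 L.
potassium chloride: 0.22 g per 100 mL × 1510 mL ÷ 100 = 3.32 g
trehalose: 0.58 g per 100 mL × 1510 mL ÷ 100 = 8.76 g
L-arginine: 0.19 g per 100 mL × 1510 mL ÷ 100 = 2.87 g
nicotinic acid: 19.7 mg/L × 1.51 L = 29.75 mg
ferric citrate: 12.3 mg/L × 1.51 L = 18.57 mg

potassium chloride 3.32 g; trehalose 8.76 g; L-arginine 2.87 g; nicotinic acid 29.75 mg; ferric citrate 18.57 mg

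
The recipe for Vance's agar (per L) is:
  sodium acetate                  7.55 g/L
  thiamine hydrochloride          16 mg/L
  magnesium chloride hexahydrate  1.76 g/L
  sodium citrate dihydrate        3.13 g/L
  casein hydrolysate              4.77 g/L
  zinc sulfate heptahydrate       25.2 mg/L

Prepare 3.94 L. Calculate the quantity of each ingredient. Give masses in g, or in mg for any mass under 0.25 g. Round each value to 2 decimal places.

sodium acetate 29.75 g; thiamine hydrochloride 63.04 mg; magnesium chloride hexahydrate 6.93 g; sodium citrate dihydrate 12.33 g; casein hydrolysate 18.79 g; zinc sulfate heptahydrate 99.29 mg

Working volume: 3.94 L.
sodium acetate: 7.55 g/L × 3.94 L = 29.75 g
thiamine hydrochloride: 16 mg/L × 3.94 L = 63.04 mg
magnesium chloride hexahydrate: 1.76 g/L × 3.94 L = 6.93 g
sodium citrate dihydrate: 3.13 g/L × 3.94 L = 12.33 g
casein hydrolysate: 4.77 g/L × 3.94 L = 18.79 g
zinc sulfate heptahydrate: 25.2 mg/L × 3.94 L = 99.29 mg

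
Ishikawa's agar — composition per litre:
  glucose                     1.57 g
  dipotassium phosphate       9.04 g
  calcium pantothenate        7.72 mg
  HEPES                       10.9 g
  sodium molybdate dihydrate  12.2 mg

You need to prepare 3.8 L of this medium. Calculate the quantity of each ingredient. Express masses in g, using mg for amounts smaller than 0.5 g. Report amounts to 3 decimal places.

Ratio of target to recipe volume: 3800 / 1000 = 3.8.
glucose: 1.57 g × (3800 mL / 1000 mL) = 5.966 g
dipotassium phosphate: 9.04 g × (3800 mL / 1000 mL) = 34.352 g
calcium pantothenate: 7.72 mg × (3800 mL / 1000 mL) = 29.336 mg
HEPES: 10.9 g × (3800 mL / 1000 mL) = 41.420 g
sodium molybdate dihydrate: 12.2 mg × (3800 mL / 1000 mL) = 46.360 mg

glucose 5.966 g; dipotassium phosphate 34.352 g; calcium pantothenate 29.336 mg; HEPES 41.420 g; sodium molybdate dihydrate 46.360 mg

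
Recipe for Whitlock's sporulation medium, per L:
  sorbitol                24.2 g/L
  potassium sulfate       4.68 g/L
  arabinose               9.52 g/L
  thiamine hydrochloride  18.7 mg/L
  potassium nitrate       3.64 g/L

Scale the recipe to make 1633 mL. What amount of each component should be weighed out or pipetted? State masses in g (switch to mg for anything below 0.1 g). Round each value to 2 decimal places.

sorbitol 39.52 g; potassium sulfate 7.64 g; arabinose 15.55 g; thiamine hydrochloride 30.54 mg; potassium nitrate 5.94 g

Working volume: 1633 mL = 1.633 L.
sorbitol: 24.2 g/L × 1.633 L = 39.52 g
potassium sulfate: 4.68 g/L × 1.633 L = 7.64 g
arabinose: 9.52 g/L × 1.633 L = 15.55 g
thiamine hydrochloride: 18.7 mg/L × 1.633 L = 30.54 mg
potassium nitrate: 3.64 g/L × 1.633 L = 5.94 g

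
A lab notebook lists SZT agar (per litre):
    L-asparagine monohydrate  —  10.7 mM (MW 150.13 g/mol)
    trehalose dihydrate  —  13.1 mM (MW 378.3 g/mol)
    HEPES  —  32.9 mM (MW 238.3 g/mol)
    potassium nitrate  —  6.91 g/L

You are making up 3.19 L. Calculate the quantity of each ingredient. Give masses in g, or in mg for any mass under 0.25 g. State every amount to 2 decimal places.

Working volume: 3.19 L.
L-asparagine monohydrate: 10.7 mmol/L × 150.13 g/mol × 3.19 L ÷ 1000 = 5.12 g
trehalose dihydrate: 13.1 mmol/L × 378.3 g/mol × 3.19 L ÷ 1000 = 15.81 g
HEPES: 32.9 mmol/L × 238.3 g/mol × 3.19 L ÷ 1000 = 25.01 g
potassium nitrate: 6.91 g/L × 3.19 L = 22.04 g

L-asparagine monohydrate 5.12 g; trehalose dihydrate 15.81 g; HEPES 25.01 g; potassium nitrate 22.04 g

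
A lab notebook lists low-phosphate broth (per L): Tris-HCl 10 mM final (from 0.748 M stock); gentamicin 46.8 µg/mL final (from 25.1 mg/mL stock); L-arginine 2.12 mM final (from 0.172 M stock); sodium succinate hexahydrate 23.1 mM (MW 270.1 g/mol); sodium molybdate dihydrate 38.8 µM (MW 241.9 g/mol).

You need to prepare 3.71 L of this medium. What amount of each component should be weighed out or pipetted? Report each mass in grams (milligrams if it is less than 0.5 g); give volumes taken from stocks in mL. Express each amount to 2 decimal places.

Tris-HCl 49.60 mL; gentamicin 6.92 mL; L-arginine 45.73 mL; sodium succinate hexahydrate 23.15 g; sodium molybdate dihydrate 34.82 mg

Working volume: 3.71 L.
Tris-HCl: dilute stock: 10 mM × 3710 mL ÷ 748 mM = 49.60 mL
gentamicin: V = C2·V2/C1 = 46.8 µg/mL × 3710 mL ÷ 25100 µg/mL = 6.92 mL
L-arginine: V = C2·V2/C1 = 2.12 mM × 3710 mL ÷ 172 mM = 45.73 mL
sodium succinate hexahydrate: 23.1 mmol/L × 270.1 g/mol × 3.71 L ÷ 1000 = 23.15 g
sodium molybdate dihydrate: 38.8 µmol/L × 241.9 g/mol × 3.71 L ÷ 1000 = 34.82 mg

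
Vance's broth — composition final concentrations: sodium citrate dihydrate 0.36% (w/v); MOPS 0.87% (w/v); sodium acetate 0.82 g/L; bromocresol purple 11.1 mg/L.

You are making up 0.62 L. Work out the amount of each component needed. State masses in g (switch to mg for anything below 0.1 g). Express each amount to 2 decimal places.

Working volume: 0.62 L.
sodium citrate dihydrate: 0.36 g per 100 mL × 620 mL ÷ 100 = 2.23 g
MOPS: 0.87% w/v = 8.7 g/L → 8.7 × 0.62 L = 5.39 g
sodium acetate: 0.82 g/L × 0.62 L = 0.51 g
bromocresol purple: 11.1 mg/L × 0.62 L = 6.88 mg

sodium citrate dihydrate 2.23 g; MOPS 5.39 g; sodium acetate 0.51 g; bromocresol purple 6.88 mg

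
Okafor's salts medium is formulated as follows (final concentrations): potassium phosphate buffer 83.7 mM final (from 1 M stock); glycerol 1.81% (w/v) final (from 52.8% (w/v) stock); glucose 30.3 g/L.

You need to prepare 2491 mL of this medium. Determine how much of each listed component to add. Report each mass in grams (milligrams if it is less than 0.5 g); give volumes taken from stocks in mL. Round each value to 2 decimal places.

Target volume = 2491 mL = 2.491 L.
potassium phosphate buffer: C1V1 = C2V2 → 83.7 mM × 2491 mL ÷ 1000 mM = 208.50 mL
glycerol: V = C2·V2/C1 = 1.81% ÷ 52.8% × 2491 mL = 85.39 mL
glucose: 30.3 g/L × 2.491 L = 75.48 g

potassium phosphate buffer 208.50 mL; glycerol 85.39 mL; glucose 75.48 g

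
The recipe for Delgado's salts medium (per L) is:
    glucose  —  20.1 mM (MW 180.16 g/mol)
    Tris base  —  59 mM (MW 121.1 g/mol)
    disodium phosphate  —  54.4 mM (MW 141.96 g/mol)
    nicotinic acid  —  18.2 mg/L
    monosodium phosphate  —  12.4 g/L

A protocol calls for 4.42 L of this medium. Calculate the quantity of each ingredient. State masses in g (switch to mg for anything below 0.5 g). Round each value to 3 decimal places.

glucose 16.006 g; Tris base 31.580 g; disodium phosphate 34.134 g; nicotinic acid 80.444 mg; monosodium phosphate 54.808 g

Scale factor relative to 1 L: 4.42.
glucose: 20.1 mmol/L × 180.16 g/mol × 4.42 L ÷ 1000 = 16.006 g
Tris base: 59 mmol/L × 121.1 g/mol × 4.42 L ÷ 1000 = 31.580 g
disodium phosphate: 54.4 mmol/L × 141.96 g/mol × 4.42 L ÷ 1000 = 34.134 g
nicotinic acid: 18.2 mg/L × 4.42 L = 80.444 mg
monosodium phosphate: 12.4 g/L × 4.42 L = 54.808 g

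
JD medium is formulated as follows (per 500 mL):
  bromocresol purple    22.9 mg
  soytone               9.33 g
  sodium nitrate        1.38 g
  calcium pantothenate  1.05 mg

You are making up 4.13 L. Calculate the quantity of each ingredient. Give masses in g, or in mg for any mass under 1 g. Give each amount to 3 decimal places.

bromocresol purple 189.154 mg; soytone 77.066 g; sodium nitrate 11.399 g; calcium pantothenate 8.673 mg

Ratio of target to recipe volume: 4130 / 500 = 8.26.
bromocresol purple: 22.9 mg × (4130 mL / 500 mL) = 189.154 mg
soytone: 9.33 g × (4130 mL / 500 mL) = 77.066 g
sodium nitrate: 1.38 g × (4130 mL / 500 mL) = 11.399 g
calcium pantothenate: 1.05 mg × (4130 mL / 500 mL) = 8.673 mg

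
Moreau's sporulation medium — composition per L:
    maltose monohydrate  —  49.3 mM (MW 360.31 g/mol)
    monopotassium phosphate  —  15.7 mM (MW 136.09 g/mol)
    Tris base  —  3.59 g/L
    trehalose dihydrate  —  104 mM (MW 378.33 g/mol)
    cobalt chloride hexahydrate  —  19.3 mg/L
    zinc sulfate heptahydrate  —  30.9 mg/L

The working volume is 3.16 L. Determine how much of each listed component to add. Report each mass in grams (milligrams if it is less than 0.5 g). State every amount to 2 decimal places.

maltose monohydrate 56.13 g; monopotassium phosphate 6.75 g; Tris base 11.34 g; trehalose dihydrate 124.33 g; cobalt chloride hexahydrate 60.99 mg; zinc sulfate heptahydrate 97.64 mg

Working volume: 3.16 L.
maltose monohydrate: 49.3 mmol/L × 360.31 g/mol × 3.16 L ÷ 1000 = 56.13 g
monopotassium phosphate: 15.7 mmol/L × 136.09 g/mol × 3.16 L ÷ 1000 = 6.75 g
Tris base: 3.59 g/L × 3.16 L = 11.34 g
trehalose dihydrate: 104 mmol/L × 378.33 g/mol × 3.16 L ÷ 1000 = 124.33 g
cobalt chloride hexahydrate: 19.3 mg/L × 3.16 L = 60.99 mg
zinc sulfate heptahydrate: 30.9 mg/L × 3.16 L = 97.64 mg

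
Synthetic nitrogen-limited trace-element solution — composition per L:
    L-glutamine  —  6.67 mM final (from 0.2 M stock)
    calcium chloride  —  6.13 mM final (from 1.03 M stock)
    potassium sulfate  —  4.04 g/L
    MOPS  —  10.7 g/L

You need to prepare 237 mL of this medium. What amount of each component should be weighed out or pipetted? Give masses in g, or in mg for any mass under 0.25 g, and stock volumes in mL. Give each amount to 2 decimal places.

L-glutamine 7.90 mL; calcium chloride 1.41 mL; potassium sulfate 0.96 g; MOPS 2.54 g

Working volume: 237 mL = 0.237 L.
L-glutamine: V = C2·V2/C1 = 6.67 mM × 237 mL ÷ 200 mM = 7.90 mL
calcium chloride: dilute stock: 6.13 mM × 237 mL ÷ 1030 mM = 1.41 mL
potassium sulfate: 4.04 g/L × 0.237 L = 0.96 g
MOPS: 10.7 g/L × 0.237 L = 2.54 g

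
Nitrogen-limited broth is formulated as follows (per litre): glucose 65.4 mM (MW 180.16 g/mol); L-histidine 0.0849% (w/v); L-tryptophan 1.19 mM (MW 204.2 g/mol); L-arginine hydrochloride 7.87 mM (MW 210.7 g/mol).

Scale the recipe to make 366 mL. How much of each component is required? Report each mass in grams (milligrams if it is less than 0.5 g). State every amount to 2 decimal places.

glucose 4.31 g; L-histidine 310.73 mg; L-tryptophan 88.94 mg; L-arginine hydrochloride 0.61 g

Target volume = 366 mL = 0.366 L.
glucose: 65.4 mmol/L × 180.16 g/mol × 0.366 L ÷ 1000 = 4.31 g
L-histidine: 0.0849% w/v = 0.849 g/L → 0.849 × 0.366 L = 0.310734 g = 310.73 mg
L-tryptophan: 1.19 mmol/L × 204.2 mg/mmol × 0.366 L = 88.94 mg
L-arginine hydrochloride: 7.87 mmol/L × 210.7 g/mol × 0.366 L ÷ 1000 = 0.61 g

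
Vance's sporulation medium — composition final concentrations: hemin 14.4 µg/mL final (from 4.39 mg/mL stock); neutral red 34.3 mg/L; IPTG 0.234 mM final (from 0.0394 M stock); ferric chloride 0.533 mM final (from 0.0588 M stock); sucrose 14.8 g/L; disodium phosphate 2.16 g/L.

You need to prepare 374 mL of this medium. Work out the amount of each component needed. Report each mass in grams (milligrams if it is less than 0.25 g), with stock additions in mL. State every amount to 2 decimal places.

Scale factor relative to 1 L: 0.374.
hemin: C1V1 = C2V2 → 14.4 µg/mL × 374 mL ÷ 4390 µg/mL = 1.23 mL
neutral red: 34.3 mg/L × 0.374 L = 12.83 mg
IPTG: C1V1 = C2V2 → 0.234 mM × 374 mL ÷ 39.4 mM = 2.22 mL
ferric chloride: V = C2·V2/C1 = 0.533 mM × 374 mL ÷ 58.8 mM = 3.39 mL
sucrose: 14.8 g/L × 0.374 L = 5.54 g
disodium phosphate: 2.16 g/L × 0.374 L = 0.81 g

hemin 1.23 mL; neutral red 12.83 mg; IPTG 2.22 mL; ferric chloride 3.39 mL; sucrose 5.54 g; disodium phosphate 0.81 g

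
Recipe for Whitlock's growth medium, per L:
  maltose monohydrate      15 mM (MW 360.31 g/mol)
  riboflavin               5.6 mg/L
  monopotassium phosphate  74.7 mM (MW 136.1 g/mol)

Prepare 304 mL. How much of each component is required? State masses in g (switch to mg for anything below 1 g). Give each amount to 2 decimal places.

maltose monohydrate 1.64 g; riboflavin 1.70 mg; monopotassium phosphate 3.09 g

Working volume: 304 mL = 0.304 L.
maltose monohydrate: 15 mmol/L × 360.31 g/mol × 0.304 L ÷ 1000 = 1.64 g
riboflavin: 5.6 mg/L × 0.304 L = 1.70 mg
monopotassium phosphate: 74.7 mmol/L × 136.1 g/mol × 0.304 L ÷ 1000 = 3.09 g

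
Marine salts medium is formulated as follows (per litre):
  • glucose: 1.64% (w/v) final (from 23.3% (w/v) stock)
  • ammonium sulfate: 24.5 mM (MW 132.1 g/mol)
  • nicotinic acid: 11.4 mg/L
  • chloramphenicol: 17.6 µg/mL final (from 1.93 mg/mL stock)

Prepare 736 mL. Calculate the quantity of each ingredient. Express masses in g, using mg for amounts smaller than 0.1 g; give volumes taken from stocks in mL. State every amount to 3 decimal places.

glucose 51.804 mL; ammonium sulfate 2.382 g; nicotinic acid 8.390 mg; chloramphenicol 6.712 mL

Scale factor relative to 1 L: 0.736.
glucose: dilute stock: 1.64% ÷ 23.3% × 736 mL = 51.804 mL
ammonium sulfate: 24.5 mmol/L × 132.1 g/mol × 0.736 L ÷ 1000 = 2.382 g
nicotinic acid: 11.4 mg/L × 0.736 L = 8.390 mg
chloramphenicol: C1V1 = C2V2 → 17.6 µg/mL × 736 mL ÷ 1930 µg/mL = 6.712 mL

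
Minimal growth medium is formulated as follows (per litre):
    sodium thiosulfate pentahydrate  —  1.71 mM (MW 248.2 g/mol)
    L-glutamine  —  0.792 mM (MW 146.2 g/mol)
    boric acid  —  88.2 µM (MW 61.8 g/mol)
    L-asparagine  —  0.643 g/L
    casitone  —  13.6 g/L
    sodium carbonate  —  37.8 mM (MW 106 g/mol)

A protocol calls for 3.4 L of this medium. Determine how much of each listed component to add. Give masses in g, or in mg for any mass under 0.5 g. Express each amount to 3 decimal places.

Working volume: 3.4 L.
sodium thiosulfate pentahydrate: 1.71 mmol/L × 248.2 g/mol × 3.4 L ÷ 1000 = 1.443 g
L-glutamine: 0.792 mmol/L × 146.2 mg/mmol × 3.4 L = 393.687 mg
boric acid: 88.2 µmol/L × 61.8 g/mol × 3.4 L ÷ 1000 = 18.533 mg
L-asparagine: 0.643 g/L × 3.4 L = 2.186 g
casitone: 13.6 g/L × 3.4 L = 46.240 g
sodium carbonate: 37.8 mmol/L × 106 g/mol × 3.4 L ÷ 1000 = 13.623 g

sodium thiosulfate pentahydrate 1.443 g; L-glutamine 393.687 mg; boric acid 18.533 mg; L-asparagine 2.186 g; casitone 46.240 g; sodium carbonate 13.623 g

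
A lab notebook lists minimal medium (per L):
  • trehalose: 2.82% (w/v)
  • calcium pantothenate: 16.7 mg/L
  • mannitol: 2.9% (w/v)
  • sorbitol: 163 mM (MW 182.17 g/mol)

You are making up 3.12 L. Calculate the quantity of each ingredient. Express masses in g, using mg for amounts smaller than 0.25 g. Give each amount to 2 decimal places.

Working volume: 3.12 L.
trehalose: 2.82% w/v = 28.2 g/L → 28.2 × 3.12 L = 87.98 g
calcium pantothenate: 16.7 mg/L × 3.12 L = 52.10 mg
mannitol: 2.9% w/v = 29 g/L → 29 × 3.12 L = 90.48 g
sorbitol: 163 mmol/L × 182.17 g/mol × 3.12 L ÷ 1000 = 92.64 g

trehalose 87.98 g; calcium pantothenate 52.10 mg; mannitol 90.48 g; sorbitol 92.64 g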